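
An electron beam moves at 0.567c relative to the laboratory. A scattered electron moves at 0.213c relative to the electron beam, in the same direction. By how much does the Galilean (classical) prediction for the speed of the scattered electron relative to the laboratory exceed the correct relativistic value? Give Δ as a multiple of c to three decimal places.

Galilean: u_cl = 0.213 + 0.567 = 0.7800.
Relativistic: u_rel = (0.213 + 0.567) / (1 + 0.213·0.567) = 0.7800/1.1208 = 0.6959.
Δ = 0.7800 − 0.6959 = 0.0841.

Δ = 0.084c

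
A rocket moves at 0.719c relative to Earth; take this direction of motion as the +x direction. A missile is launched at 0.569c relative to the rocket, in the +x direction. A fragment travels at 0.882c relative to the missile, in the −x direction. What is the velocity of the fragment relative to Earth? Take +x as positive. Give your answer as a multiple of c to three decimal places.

+0.165c

Apply u = (u' + v)/(1 + u'v/c²) successively, working outward toward Earth.
Start: velocity of the rocket relative to Earth = 0.7190c.
Compose with the missile (u' = 0.569 in the rocket frame): u_1 = (0.569 + 0.719) / (1 + 0.569·0.719) = 1.2880/1.4091 = 0.9141.
Compose with the fragment (u' = -0.882 in the missile frame): u_2 = (-0.882 + 0.914) / (1 + (-0.882)·0.914) = 0.0321/0.1938 = 0.1654.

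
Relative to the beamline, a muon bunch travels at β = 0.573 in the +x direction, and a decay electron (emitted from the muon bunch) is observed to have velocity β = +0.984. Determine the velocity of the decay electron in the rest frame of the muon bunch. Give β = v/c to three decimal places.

β = +0.942

Invert the composition law: u' = (u − v)/(1 − uv/c²).
u' = (0.984 − 0.573) / (1 − (0.984)(0.573)) = 0.4110/0.4362 = 0.9423.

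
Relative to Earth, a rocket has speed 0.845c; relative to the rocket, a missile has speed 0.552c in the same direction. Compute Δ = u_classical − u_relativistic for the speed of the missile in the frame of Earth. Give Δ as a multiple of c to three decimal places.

Galilean: u_cl = 0.552 + 0.845 = 1.3970.
Relativistic: u_rel = (0.552 + 0.845) / (1 + 0.552·0.845) = 1.3970/1.4664 = 0.9526.
Δ = 1.3970 − 0.9526 = 0.4444.
(The classical prediction exceeds c; the relativistic result does not.)

Δ = 0.444c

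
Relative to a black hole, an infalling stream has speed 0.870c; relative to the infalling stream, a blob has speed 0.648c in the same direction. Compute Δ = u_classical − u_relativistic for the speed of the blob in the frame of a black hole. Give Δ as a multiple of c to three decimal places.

Δ = 0.547c

Galilean: u_cl = 0.648 + 0.870 = 1.5180.
Relativistic: u_rel = (0.648 + 0.870) / (1 + 0.648·0.870) = 1.5180/1.5638 = 0.9707.
Δ = 1.5180 − 0.9707 = 0.5473.
(The classical prediction exceeds c; the relativistic result does not.)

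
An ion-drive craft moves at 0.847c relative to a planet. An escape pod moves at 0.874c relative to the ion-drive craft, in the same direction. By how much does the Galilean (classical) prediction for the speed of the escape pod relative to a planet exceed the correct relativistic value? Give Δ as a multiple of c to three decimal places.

Δ = 0.732c

Galilean: u_cl = 0.874 + 0.847 = 1.7210.
Relativistic: u_rel = (0.874 + 0.847) / (1 + 0.874·0.847) = 1.7210/1.7403 = 0.9889.
Δ = 1.7210 − 0.9889 = 0.7321.
(The classical prediction exceeds c; the relativistic result does not.)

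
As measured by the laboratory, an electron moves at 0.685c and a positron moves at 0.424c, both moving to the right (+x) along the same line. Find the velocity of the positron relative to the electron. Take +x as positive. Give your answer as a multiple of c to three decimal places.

-0.368c

β_A = 0.685, β_B = 0.424.
Transform to A's frame with the inverse velocity-addition law: u' = (u − v)/(1 − uv/c²), taking u = β_B and v = β_A.
u' = (0.424 − 0.685) / (1 − (0.685)(0.424)) = -0.2610/0.7096 = -0.3678.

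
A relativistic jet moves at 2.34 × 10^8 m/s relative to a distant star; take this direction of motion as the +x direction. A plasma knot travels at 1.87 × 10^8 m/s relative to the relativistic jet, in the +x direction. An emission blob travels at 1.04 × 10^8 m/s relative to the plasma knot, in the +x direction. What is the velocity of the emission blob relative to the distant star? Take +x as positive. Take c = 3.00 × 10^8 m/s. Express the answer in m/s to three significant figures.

Apply u = (u' + v)/(1 + u'v/c²) successively, working outward toward the distant star.
(Dividing each given speed by c = 3.00 × 10^8 m/s to work in units of c.)
Start: velocity of the relativistic jet relative to the distant star = 0.7800c.
Compose with the plasma knot (u' = 0.623 in the relativistic jet frame): u_1 = (0.623 + 0.780) / (1 + 0.623·0.780) = 1.4033/1.4862 = 0.9442.
Compose with the emission blob (u' = 0.347 in the plasma knot frame): u_2 = (0.347 + 0.944) / (1 + 0.347·0.944) = 1.2909/1.3273 = 0.9726.
So u = 0.9726 × 3.00 × 10^8 m/s.

2.92 × 10^8 m/s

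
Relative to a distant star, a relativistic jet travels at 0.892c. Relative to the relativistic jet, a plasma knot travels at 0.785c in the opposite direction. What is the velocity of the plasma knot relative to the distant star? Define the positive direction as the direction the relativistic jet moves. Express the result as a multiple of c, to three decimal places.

With v = 0.892 and u' = -0.785 (in units of c),
u = (u' + v)/(1 + u'v/c²):
u = (-0.785 + 0.892) / (1 + (-0.785)·0.892) = 0.1070/0.2998 = 0.3569

+0.357c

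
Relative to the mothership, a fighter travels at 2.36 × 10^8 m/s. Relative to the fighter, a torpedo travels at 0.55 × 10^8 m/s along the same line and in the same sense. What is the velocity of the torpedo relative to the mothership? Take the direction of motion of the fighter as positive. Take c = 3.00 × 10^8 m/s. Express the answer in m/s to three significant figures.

2.54 × 10^8 m/s

In units of c (dividing by 3.00 × 10^8 m/s): v = 0.787, u' = 0.183.
u = (u' + v)/(1 + u'v/c²):
u = (0.183 + 0.787) / (1 + 0.183·0.787) = 0.9700/1.1442 = 0.8477
Converting back: u = 0.8477 × 3.00 × 10^8 m/s.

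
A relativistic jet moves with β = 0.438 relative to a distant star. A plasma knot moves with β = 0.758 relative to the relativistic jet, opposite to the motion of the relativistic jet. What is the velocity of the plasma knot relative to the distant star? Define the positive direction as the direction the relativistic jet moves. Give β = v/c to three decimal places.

β = -0.479

With v = 0.438 and u' = -0.758 (in units of c),
u = (u' + v)/(1 + u'v/c²):
u = (-0.758 + 0.438) / (1 + (-0.758)·0.438) = -0.3200/0.6680 = -0.4790
(Galilean addition would give -0.320c.)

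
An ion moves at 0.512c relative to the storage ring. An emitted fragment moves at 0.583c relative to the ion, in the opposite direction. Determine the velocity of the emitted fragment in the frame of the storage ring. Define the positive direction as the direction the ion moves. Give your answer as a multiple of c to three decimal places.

-0.101c

With v = 0.512 and u' = -0.583 (in units of c),
u = (u' + v)/(1 + u'v/c²):
u = (-0.583 + 0.512) / (1 + (-0.583)·0.512) = -0.0710/0.7015 = -0.1012
(Galilean addition would give -0.071c.)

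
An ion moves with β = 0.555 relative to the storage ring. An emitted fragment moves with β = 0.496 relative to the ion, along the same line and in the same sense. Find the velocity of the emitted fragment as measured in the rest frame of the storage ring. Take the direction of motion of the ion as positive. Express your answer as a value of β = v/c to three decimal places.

β = 0.824

With v = 0.555 and u' = 0.496 (in units of c),
u = (u' + v)/(1 + u'v/c²):
u = (0.496 + 0.555) / (1 + 0.496·0.555) = 1.0510/1.2753 = 0.8241
(Galilean addition would give +1.051c, exceeding c.)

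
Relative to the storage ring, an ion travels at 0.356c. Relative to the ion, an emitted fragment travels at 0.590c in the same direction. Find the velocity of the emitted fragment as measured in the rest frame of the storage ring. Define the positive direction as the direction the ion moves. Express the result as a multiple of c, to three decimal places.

With v = 0.356 and u' = 0.590 (in units of c),
u = (u' + v)/(1 + u'v/c²):
u = (0.590 + 0.356) / (1 + 0.590·0.356) = 0.9460/1.2100 = 0.7818

0.782c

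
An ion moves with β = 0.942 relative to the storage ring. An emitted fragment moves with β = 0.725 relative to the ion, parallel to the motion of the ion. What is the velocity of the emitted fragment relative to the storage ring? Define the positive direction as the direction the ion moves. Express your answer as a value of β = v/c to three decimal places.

β = 0.991

With v = 0.942 and u' = 0.725 (in units of c),
u = (u' + v)/(1 + u'v/c²):
u = (0.725 + 0.942) / (1 + 0.725·0.942) = 1.6670/1.6829 = 0.9905
(Galilean addition would give +1.667c, exceeding c.)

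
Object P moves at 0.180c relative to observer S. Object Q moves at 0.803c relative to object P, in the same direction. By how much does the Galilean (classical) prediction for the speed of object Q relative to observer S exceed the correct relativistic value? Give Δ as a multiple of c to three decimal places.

Galilean: u_cl = 0.803 + 0.180 = 0.9830.
Relativistic: u_rel = (0.803 + 0.180) / (1 + 0.803·0.180) = 0.9830/1.1445 = 0.8589.
Δ = 0.9830 − 0.8589 = 0.1241.

Δ = 0.124c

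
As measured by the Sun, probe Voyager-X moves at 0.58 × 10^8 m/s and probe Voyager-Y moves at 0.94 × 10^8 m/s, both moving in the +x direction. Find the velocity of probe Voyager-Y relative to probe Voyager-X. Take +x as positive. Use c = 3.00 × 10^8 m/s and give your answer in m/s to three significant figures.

+3.83 × 10^7 m/s

β_A = 0.193, β_B = 0.313 (dividing each by c = 3.00 × 10^8 m/s).
Transform to A's frame with the inverse velocity-addition law: u' = (u − v)/(1 − uv/c²), taking u = β_B and v = β_A.
u' = (0.313 − 0.193) / (1 − (0.193)(0.313)) = 0.1200/0.9394 = 0.1277.
u' = 0.1277 × 3.00 × 10^8 m/s.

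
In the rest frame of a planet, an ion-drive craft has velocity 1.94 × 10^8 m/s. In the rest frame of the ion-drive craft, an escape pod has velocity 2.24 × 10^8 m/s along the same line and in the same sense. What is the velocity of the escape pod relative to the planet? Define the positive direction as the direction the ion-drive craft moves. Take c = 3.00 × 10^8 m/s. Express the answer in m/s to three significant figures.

In units of c (dividing by 3.00 × 10^8 m/s): v = 0.647, u' = 0.747.
u = (u' + v)/(1 + u'v/c²):
u = (0.747 + 0.647) / (1 + 0.747·0.647) = 1.3933/1.4828 = 0.9396
(Galilean addition would give +1.393c, exceeding c.)
Converting back: u = 0.9396 × 3.00 × 10^8 m/s.

2.82 × 10^8 m/s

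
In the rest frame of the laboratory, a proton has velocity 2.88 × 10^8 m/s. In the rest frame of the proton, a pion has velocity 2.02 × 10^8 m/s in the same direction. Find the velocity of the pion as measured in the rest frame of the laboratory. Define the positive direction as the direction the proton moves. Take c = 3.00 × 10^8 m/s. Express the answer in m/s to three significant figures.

In units of c (dividing by 3.00 × 10^8 m/s): v = 0.960, u' = 0.673.
u = (u' + v)/(1 + u'v/c²):
u = (0.673 + 0.960) / (1 + 0.673·0.960) = 1.6333/1.6464 = 0.9921
Converting back: u = 0.9921 × 3.00 × 10^8 m/s.

2.98 × 10^8 m/s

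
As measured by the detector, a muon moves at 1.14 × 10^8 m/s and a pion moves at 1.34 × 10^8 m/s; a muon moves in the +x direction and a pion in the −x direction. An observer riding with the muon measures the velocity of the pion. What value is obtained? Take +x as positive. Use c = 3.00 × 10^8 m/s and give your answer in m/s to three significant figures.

β_A = 0.380, β_B = -0.447 (dividing each by c = 3.00 × 10^8 m/s).
Transform to A's frame with the inverse velocity-addition law: u' = (u − v)/(1 − uv/c²), taking u = β_B and v = β_A.
u' = (-0.447 − 0.380) / (1 − (0.380)(-0.447)) = -0.8267/1.1697 = -0.7067.
u' = -0.7067 × 3.00 × 10^8 m/s.

-2.12 × 10^8 m/s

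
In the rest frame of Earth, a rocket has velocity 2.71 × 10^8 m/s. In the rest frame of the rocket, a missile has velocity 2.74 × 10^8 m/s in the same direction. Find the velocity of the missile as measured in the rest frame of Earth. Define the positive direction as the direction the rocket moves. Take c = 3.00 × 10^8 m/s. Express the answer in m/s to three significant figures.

2.99 × 10^8 m/s

In units of c (dividing by 3.00 × 10^8 m/s): v = 0.903, u' = 0.913.
u = (u' + v)/(1 + u'v/c²):
u = (0.913 + 0.903) / (1 + 0.913·0.903) = 1.8167/1.8250 = 0.9954
Converting back: u = 0.9954 × 3.00 × 10^8 m/s.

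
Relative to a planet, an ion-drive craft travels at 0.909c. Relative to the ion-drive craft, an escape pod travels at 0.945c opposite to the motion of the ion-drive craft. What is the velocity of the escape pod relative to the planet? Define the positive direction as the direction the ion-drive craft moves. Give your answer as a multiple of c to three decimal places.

With v = 0.909 and u' = -0.945 (in units of c),
u = (u' + v)/(1 + u'v/c²):
u = (-0.945 + 0.909) / (1 + (-0.945)·0.909) = -0.0360/0.1410 = -0.2553
(Galilean addition would give -0.036c.)

-0.255c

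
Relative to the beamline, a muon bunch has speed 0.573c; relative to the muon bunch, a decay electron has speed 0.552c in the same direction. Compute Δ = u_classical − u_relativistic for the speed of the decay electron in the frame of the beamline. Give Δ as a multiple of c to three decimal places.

Δ = 0.270c

Galilean: u_cl = 0.552 + 0.573 = 1.1250.
Relativistic: u_rel = (0.552 + 0.573) / (1 + 0.552·0.573) = 1.1250/1.3163 = 0.8547.
Δ = 1.1250 − 0.8547 = 0.2703.
(The classical prediction exceeds c; the relativistic result does not.)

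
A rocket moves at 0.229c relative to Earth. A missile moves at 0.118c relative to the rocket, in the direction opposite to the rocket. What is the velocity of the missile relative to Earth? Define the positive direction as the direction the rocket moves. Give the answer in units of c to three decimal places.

+0.114c

With v = 0.229 and u' = -0.118 (in units of c),
u = (u' + v)/(1 + u'v/c²):
u = (-0.118 + 0.229) / (1 + (-0.118)·0.229) = 0.1110/0.9730 = 0.1141
(Galilean addition would give +0.111c.)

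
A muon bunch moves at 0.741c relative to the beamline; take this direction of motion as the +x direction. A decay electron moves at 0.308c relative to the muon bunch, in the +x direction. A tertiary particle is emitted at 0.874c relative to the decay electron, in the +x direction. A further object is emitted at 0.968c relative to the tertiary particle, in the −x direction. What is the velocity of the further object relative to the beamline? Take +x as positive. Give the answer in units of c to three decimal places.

Apply u = (u' + v)/(1 + u'v/c²) successively, working outward toward the beamline.
Start: velocity of the muon bunch relative to the beamline = 0.7410c.
Compose with the decay electron (u' = 0.308 in the muon bunch frame): u_1 = (0.308 + 0.741) / (1 + 0.308·0.741) = 1.0490/1.2282 = 0.8541.
Compose with the tertiary particle (u' = 0.874 in the decay electron frame): u_2 = (0.874 + 0.854) / (1 + 0.874·0.854) = 1.7281/1.7465 = 0.9895.
Compose with the further object (u' = -0.968 in the tertiary particle frame): u_3 = (-0.968 + 0.989) / (1 + (-0.968)·0.989) = 0.0215/0.0422 = 0.5089.

+0.509c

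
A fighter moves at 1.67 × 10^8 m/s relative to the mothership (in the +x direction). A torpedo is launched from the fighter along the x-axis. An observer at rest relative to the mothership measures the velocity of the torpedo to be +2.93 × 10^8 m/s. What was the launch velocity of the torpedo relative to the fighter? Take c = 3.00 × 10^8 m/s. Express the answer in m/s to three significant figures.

v = 0.557c, u = 0.977c.
Invert the composition law: u' = (u − v)/(1 − uv/c²).
u' = (0.977 − 0.557) / (1 − (0.977)(0.557)) = 0.4200/0.4563 = 0.9204.
u' = 0.9204 × 3.00 × 10^8 m/s.

+2.76 × 10^8 m/s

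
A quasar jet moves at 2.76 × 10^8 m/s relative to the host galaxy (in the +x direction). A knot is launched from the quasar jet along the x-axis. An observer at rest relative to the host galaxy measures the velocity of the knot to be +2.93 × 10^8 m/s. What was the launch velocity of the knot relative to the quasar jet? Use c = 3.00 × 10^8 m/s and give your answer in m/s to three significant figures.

+1.68 × 10^8 m/s

v = 0.920c, u = 0.977c.
Invert the composition law: u' = (u − v)/(1 − uv/c²).
u' = (0.977 − 0.920) / (1 − (0.977)(0.920)) = 0.0567/0.1015 = 0.5585.
u' = 0.5585 × 3.00 × 10^8 m/s.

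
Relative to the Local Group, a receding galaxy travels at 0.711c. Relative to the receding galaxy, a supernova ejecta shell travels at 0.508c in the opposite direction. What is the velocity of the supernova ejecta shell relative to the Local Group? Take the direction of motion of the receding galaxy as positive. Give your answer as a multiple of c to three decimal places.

With v = 0.711 and u' = -0.508 (in units of c),
u = (u' + v)/(1 + u'v/c²):
u = (-0.508 + 0.711) / (1 + (-0.508)·0.711) = 0.2030/0.6388 = 0.3178

+0.318c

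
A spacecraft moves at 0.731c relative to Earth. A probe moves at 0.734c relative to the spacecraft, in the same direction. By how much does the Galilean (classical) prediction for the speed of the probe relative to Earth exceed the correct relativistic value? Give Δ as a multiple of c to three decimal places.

Δ = 0.512c

Galilean: u_cl = 0.734 + 0.731 = 1.4650.
Relativistic: u_rel = (0.734 + 0.731) / (1 + 0.734·0.731) = 1.4650/1.5366 = 0.9534.
Δ = 1.4650 − 0.9534 = 0.5116.
(The classical prediction exceeds c; the relativistic result does not.)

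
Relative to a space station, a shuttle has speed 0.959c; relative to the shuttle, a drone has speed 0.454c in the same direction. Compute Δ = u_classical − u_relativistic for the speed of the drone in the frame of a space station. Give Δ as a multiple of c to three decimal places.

Δ = 0.429c

Galilean: u_cl = 0.454 + 0.959 = 1.4130.
Relativistic: u_rel = (0.454 + 0.959) / (1 + 0.454·0.959) = 1.4130/1.4354 = 0.9844.
Δ = 1.4130 − 0.9844 = 0.4286.
(The classical prediction exceeds c; the relativistic result does not.)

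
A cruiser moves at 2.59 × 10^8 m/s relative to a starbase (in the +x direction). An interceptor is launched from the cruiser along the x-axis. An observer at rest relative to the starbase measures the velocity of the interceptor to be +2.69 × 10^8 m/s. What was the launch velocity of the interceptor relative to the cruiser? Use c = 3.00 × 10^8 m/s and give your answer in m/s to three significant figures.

+4.43 × 10^7 m/s

v = 0.863c, u = 0.897c.
Invert the composition law: u' = (u − v)/(1 − uv/c²).
u' = (0.897 − 0.863) / (1 − (0.897)(0.863)) = 0.0333/0.2259 = 0.1476.
u' = 0.1476 × 3.00 × 10^8 m/s.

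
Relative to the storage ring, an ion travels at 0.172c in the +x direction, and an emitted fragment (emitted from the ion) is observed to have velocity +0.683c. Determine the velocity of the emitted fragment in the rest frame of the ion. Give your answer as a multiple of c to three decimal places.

+0.579c

Invert the composition law: u' = (u − v)/(1 − uv/c²).
u' = (0.683 − 0.172) / (1 − (0.683)(0.172)) = 0.5110/0.8825 = 0.5790.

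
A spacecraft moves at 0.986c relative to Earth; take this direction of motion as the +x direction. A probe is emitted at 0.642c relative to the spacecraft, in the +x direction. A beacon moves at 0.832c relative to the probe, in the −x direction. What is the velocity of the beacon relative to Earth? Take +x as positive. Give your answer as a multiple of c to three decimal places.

+0.967c

Apply u = (u' + v)/(1 + u'v/c²) successively, working outward toward Earth.
Start: velocity of the spacecraft relative to Earth = 0.9860c.
Compose with the probe (u' = 0.642 in the spacecraft frame): u_1 = (0.642 + 0.986) / (1 + 0.642·0.986) = 1.6280/1.6330 = 0.9969.
Compose with the beacon (u' = -0.832 in the probe frame): u_2 = (-0.832 + 0.997) / (1 + (-0.832)·0.997) = 0.1649/0.1706 = 0.9670.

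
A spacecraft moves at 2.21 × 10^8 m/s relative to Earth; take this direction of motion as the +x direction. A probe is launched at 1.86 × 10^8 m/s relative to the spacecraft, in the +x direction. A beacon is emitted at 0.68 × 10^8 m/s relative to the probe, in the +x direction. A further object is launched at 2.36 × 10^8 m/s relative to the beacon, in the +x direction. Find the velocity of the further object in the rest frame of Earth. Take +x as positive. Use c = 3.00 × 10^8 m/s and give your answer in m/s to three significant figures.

2.98 × 10^8 m/s

Apply u = (u' + v)/(1 + u'v/c²) successively, working outward toward Earth.
(Dividing each given speed by c = 3.00 × 10^8 m/s to work in units of c.)
Start: velocity of the spacecraft relative to Earth = 0.7367c.
Compose with the probe (u' = 0.620 in the spacecraft frame): u_1 = (0.620 + 0.737) / (1 + 0.620·0.737) = 1.3567/1.4567 = 0.9313.
Compose with the beacon (u' = 0.227 in the probe frame): u_2 = (0.227 + 0.931) / (1 + 0.227·0.931) = 1.1580/1.2111 = 0.9561.
Compose with the further object (u' = 0.787 in the beacon frame): u_3 = (0.787 + 0.956) / (1 + 0.787·0.956) = 1.7428/1.7522 = 0.9947.
So u = 0.9947 × 3.00 × 10^8 m/s.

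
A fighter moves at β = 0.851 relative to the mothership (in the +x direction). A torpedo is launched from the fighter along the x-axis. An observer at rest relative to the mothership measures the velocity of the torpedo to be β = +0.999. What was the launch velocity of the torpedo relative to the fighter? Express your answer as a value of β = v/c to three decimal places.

Invert the composition law: u' = (u − v)/(1 − uv/c²).
u' = (0.999 − 0.851) / (1 − (0.999)(0.851)) = 0.1480/0.1499 = 0.9876.

β = +0.988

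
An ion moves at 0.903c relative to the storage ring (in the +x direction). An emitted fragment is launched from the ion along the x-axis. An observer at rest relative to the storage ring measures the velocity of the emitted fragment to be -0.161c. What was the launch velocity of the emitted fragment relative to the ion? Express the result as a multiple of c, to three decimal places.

Invert the composition law: u' = (u − v)/(1 − uv/c²).
u' = (-0.161 − 0.903) / (1 − (-0.161)(0.903)) = -1.0640/1.1454 = -0.9289.

-0.929c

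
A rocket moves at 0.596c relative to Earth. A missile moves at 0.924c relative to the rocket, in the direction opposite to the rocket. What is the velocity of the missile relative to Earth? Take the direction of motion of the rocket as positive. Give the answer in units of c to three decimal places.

With v = 0.596 and u' = -0.924 (in units of c),
u = (u' + v)/(1 + u'v/c²):
u = (-0.924 + 0.596) / (1 + (-0.924)·0.596) = -0.3280/0.4493 = -0.7300

-0.730c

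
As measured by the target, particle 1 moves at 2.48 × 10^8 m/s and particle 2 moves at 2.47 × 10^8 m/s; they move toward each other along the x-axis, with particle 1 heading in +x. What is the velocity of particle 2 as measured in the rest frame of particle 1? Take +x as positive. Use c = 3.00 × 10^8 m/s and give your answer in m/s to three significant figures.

-2.95 × 10^8 m/s

β_A = 0.827, β_B = -0.823 (dividing each by c = 3.00 × 10^8 m/s).
Transform to A's frame with the inverse velocity-addition law: u' = (u − v)/(1 − uv/c²), taking u = β_B and v = β_A.
u' = (-0.823 − 0.827) / (1 − (0.827)(-0.823)) = -1.6500/1.6806 = -0.9818.
u' = -0.9818 × 3.00 × 10^8 m/s.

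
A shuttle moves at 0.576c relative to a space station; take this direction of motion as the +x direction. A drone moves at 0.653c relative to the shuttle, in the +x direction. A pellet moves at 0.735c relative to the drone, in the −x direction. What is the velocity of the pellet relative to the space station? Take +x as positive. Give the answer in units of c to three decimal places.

+0.460c

Apply u = (u' + v)/(1 + u'v/c²) successively, working outward toward the space station.
Start: velocity of the shuttle relative to the space station = 0.5760c.
Compose with the drone (u' = 0.653 in the shuttle frame): u_1 = (0.653 + 0.576) / (1 + 0.653·0.576) = 1.2290/1.3761 = 0.8931.
Compose with the pellet (u' = -0.735 in the drone frame): u_2 = (-0.735 + 0.893) / (1 + (-0.735)·0.893) = 0.1581/0.3436 = 0.4601.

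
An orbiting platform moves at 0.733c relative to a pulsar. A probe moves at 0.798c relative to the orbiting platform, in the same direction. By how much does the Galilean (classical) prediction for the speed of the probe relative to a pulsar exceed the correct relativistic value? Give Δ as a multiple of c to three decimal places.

Δ = 0.565c

Galilean: u_cl = 0.798 + 0.733 = 1.5310.
Relativistic: u_rel = (0.798 + 0.733) / (1 + 0.798·0.733) = 1.5310/1.5849 = 0.9660.
Δ = 1.5310 − 0.9660 = 0.5650.
(The classical prediction exceeds c; the relativistic result does not.)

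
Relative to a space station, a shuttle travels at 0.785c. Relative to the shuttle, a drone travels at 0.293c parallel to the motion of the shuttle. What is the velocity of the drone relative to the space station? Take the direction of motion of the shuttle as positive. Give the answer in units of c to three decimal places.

0.876c

With v = 0.785 and u' = 0.293 (in units of c),
u = (u' + v)/(1 + u'v/c²):
u = (0.293 + 0.785) / (1 + 0.293·0.785) = 1.0780/1.2300 = 0.8764
(Galilean addition would give +1.078c, exceeding c.)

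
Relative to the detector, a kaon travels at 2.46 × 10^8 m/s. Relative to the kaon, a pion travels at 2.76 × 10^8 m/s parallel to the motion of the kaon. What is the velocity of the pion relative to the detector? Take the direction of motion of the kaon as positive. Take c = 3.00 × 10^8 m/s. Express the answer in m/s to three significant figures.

In units of c (dividing by 3.00 × 10^8 m/s): v = 0.820, u' = 0.920.
u = (u' + v)/(1 + u'v/c²):
u = (0.920 + 0.820) / (1 + 0.920·0.820) = 1.7400/1.7544 = 0.9918
(Galilean addition would give +1.740c, exceeding c.)
Converting back: u = 0.9918 × 3.00 × 10^8 m/s.

2.98 × 10^8 m/s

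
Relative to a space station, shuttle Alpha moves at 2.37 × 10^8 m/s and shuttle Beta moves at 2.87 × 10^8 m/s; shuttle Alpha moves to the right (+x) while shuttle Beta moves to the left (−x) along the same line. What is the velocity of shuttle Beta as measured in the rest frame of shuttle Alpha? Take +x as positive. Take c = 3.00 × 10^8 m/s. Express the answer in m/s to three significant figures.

β_A = 0.790, β_B = -0.957 (dividing each by c = 3.00 × 10^8 m/s).
Transform to A's frame with the inverse velocity-addition law: u' = (u − v)/(1 − uv/c²), taking u = β_B and v = β_A.
u' = (-0.957 − 0.790) / (1 − (0.790)(-0.957)) = -1.7467/1.7558 = -0.9948.
u' = -0.9948 × 3.00 × 10^8 m/s.

-2.98 × 10^8 m/s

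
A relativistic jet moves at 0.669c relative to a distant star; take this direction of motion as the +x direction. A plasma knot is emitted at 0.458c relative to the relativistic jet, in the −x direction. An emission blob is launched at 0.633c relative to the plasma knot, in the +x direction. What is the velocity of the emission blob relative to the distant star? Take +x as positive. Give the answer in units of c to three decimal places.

+0.786c

Apply u = (u' + v)/(1 + u'v/c²) successively, working outward toward the distant star.
Start: velocity of the relativistic jet relative to the distant star = 0.6690c.
Compose with the plasma knot (u' = -0.458 in the relativistic jet frame): u_1 = (-0.458 + 0.669) / (1 + (-0.458)·0.669) = 0.2110/0.6936 = 0.3042.
Compose with the emission blob (u' = 0.633 in the plasma knot frame): u_2 = (0.633 + 0.304) / (1 + 0.633·0.304) = 0.9372/1.1926 = 0.7859.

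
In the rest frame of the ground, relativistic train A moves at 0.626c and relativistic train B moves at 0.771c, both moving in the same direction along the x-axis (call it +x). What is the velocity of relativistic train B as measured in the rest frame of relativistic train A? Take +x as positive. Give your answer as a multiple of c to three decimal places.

+0.280c

β_A = 0.626, β_B = 0.771.
Transform to A's frame with the inverse velocity-addition law: u' = (u − v)/(1 − uv/c²), taking u = β_B and v = β_A.
u' = (0.771 − 0.626) / (1 − (0.626)(0.771)) = 0.1450/0.5174 = 0.2803.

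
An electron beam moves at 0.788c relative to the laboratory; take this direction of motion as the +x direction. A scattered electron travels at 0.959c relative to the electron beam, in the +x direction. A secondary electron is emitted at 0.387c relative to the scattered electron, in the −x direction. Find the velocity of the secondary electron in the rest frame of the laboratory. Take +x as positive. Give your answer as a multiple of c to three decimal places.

+0.989c

Apply u = (u' + v)/(1 + u'v/c²) successively, working outward toward the laboratory.
Start: velocity of the electron beam relative to the laboratory = 0.7880c.
Compose with the scattered electron (u' = 0.959 in the electron beam frame): u_1 = (0.959 + 0.788) / (1 + 0.959·0.788) = 1.7470/1.7557 = 0.9950.
Compose with the secondary electron (u' = -0.387 in the scattered electron frame): u_2 = (-0.387 + 0.995) / (1 + (-0.387)·0.995) = 0.6080/0.6149 = 0.9888.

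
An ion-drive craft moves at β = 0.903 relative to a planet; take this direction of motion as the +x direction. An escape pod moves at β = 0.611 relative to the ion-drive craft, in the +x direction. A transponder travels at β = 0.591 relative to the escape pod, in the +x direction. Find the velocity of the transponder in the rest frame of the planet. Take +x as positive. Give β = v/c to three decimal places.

Apply u = (u' + v)/(1 + u'v/c²) successively, working outward toward the planet.
Start: velocity of the ion-drive craft relative to the planet = 0.9030c.
Compose with the escape pod (u' = 0.611 in the ion-drive craft frame): u_1 = (0.611 + 0.903) / (1 + 0.611·0.903) = 1.5140/1.5517 = 0.9757.
Compose with the transponder (u' = 0.591 in the escape pod frame): u_2 = (0.591 + 0.976) / (1 + 0.591·0.976) = 1.5667/1.5766 = 0.9937.

β = 0.994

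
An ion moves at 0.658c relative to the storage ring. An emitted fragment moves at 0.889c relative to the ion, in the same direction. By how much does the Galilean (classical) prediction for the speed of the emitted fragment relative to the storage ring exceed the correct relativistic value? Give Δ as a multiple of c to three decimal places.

Galilean: u_cl = 0.889 + 0.658 = 1.5470.
Relativistic: u_rel = (0.889 + 0.658) / (1 + 0.889·0.658) = 1.5470/1.5850 = 0.9760.
Δ = 1.5470 − 0.9760 = 0.5710.
(The classical prediction exceeds c; the relativistic result does not.)

Δ = 0.571c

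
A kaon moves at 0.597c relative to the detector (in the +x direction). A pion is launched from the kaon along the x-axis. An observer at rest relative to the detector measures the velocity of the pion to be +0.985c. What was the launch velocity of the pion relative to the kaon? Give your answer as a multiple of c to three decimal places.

+0.942c

Invert the composition law: u' = (u − v)/(1 − uv/c²).
u' = (0.985 − 0.597) / (1 − (0.985)(0.597)) = 0.3880/0.4120 = 0.9419.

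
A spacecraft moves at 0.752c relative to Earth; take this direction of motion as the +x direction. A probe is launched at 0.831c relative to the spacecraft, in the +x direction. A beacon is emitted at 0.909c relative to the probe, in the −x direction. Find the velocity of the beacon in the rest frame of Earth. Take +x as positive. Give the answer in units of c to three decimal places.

Apply u = (u' + v)/(1 + u'v/c²) successively, working outward toward Earth.
Start: velocity of the spacecraft relative to Earth = 0.7520c.
Compose with the probe (u' = 0.831 in the spacecraft frame): u_1 = (0.831 + 0.752) / (1 + 0.831·0.752) = 1.5830/1.6249 = 0.9742.
Compose with the beacon (u' = -0.909 in the probe frame): u_2 = (-0.909 + 0.974) / (1 + (-0.909)·0.974) = 0.0652/0.1144 = 0.5698.

+0.570c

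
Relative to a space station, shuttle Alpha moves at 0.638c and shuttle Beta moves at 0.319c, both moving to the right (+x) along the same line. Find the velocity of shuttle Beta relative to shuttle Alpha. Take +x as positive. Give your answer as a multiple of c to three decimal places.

-0.401c

β_A = 0.638, β_B = 0.319.
Transform to A's frame with the inverse velocity-addition law: u' = (u − v)/(1 − uv/c²), taking u = β_B and v = β_A.
u' = (0.319 − 0.638) / (1 − (0.638)(0.319)) = -0.3190/0.7965 = -0.4005.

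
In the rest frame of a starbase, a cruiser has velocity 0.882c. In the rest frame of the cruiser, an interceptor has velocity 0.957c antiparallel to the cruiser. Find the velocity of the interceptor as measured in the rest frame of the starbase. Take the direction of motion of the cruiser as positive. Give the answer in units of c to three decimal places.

-0.481c

With v = 0.882 and u' = -0.957 (in units of c),
u = (u' + v)/(1 + u'v/c²):
u = (-0.957 + 0.882) / (1 + (-0.957)·0.882) = -0.0750/0.1559 = -0.4810
(Galilean addition would give -0.075c.)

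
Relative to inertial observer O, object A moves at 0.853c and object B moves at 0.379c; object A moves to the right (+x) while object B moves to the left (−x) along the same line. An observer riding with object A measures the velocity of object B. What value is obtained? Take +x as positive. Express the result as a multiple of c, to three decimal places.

β_A = 0.853, β_B = -0.379.
Transform to A's frame with the inverse velocity-addition law: u' = (u − v)/(1 − uv/c²), taking u = β_B and v = β_A.
u' = (-0.379 − 0.853) / (1 − (0.853)(-0.379)) = -1.2320/1.3233 = -0.9310.

-0.931c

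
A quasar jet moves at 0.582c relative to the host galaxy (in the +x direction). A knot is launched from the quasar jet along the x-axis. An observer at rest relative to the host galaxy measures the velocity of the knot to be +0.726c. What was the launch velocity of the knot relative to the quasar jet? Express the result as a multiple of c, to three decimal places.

Invert the composition law: u' = (u − v)/(1 − uv/c²).
u' = (0.726 − 0.582) / (1 − (0.726)(0.582)) = 0.1440/0.5775 = 0.2494.

+0.249c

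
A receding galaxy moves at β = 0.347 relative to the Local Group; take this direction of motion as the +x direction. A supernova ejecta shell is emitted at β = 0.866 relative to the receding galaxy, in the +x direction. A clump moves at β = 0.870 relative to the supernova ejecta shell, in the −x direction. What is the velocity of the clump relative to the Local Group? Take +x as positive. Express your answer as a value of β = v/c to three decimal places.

β = +0.333

Apply u = (u' + v)/(1 + u'v/c²) successively, working outward toward the Local Group.
Start: velocity of the receding galaxy relative to the Local Group = 0.3470c.
Compose with the supernova ejecta shell (u' = 0.866 in the receding galaxy frame): u_1 = (0.866 + 0.347) / (1 + 0.866·0.347) = 1.2130/1.3005 = 0.9327.
Compose with the clump (u' = -0.870 in the supernova ejecta shell frame): u_2 = (-0.870 + 0.933) / (1 + (-0.870)·0.933) = 0.0627/0.1885 = 0.3327.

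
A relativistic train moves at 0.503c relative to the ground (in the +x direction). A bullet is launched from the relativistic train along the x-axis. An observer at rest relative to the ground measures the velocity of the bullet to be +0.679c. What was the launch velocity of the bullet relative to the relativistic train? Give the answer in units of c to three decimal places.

+0.267c

Invert the composition law: u' = (u − v)/(1 − uv/c²).
u' = (0.679 − 0.503) / (1 − (0.679)(0.503)) = 0.1760/0.6585 = 0.2673.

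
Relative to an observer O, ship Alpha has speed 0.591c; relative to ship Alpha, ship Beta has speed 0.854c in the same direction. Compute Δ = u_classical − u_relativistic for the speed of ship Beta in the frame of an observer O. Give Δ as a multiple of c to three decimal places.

Galilean: u_cl = 0.854 + 0.591 = 1.4450.
Relativistic: u_rel = (0.854 + 0.591) / (1 + 0.854·0.591) = 1.4450/1.5047 = 0.9603.
Δ = 1.4450 − 0.9603 = 0.4847.
(The classical prediction exceeds c; the relativistic result does not.)

Δ = 0.485c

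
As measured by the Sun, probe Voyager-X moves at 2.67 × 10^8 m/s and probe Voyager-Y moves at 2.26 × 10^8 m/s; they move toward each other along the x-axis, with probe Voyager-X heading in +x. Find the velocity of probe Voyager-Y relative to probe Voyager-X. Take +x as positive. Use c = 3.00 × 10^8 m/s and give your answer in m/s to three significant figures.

β_A = 0.890, β_B = -0.753 (dividing each by c = 3.00 × 10^8 m/s).
Transform to A's frame with the inverse velocity-addition law: u' = (u − v)/(1 − uv/c²), taking u = β_B and v = β_A.
u' = (-0.753 − 0.890) / (1 − (0.890)(-0.753)) = -1.6433/1.6705 = -0.9838.
u' = -0.9838 × 3.00 × 10^8 m/s.

-2.95 × 10^8 m/s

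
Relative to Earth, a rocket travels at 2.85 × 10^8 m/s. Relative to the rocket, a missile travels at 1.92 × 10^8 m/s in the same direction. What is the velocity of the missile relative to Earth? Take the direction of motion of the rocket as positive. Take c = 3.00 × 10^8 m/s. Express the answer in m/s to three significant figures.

In units of c (dividing by 3.00 × 10^8 m/s): v = 0.950, u' = 0.640.
u = (u' + v)/(1 + u'v/c²):
u = (0.640 + 0.950) / (1 + 0.640·0.950) = 1.5900/1.6080 = 0.9888
Converting back: u = 0.9888 × 3.00 × 10^8 m/s.

2.97 × 10^8 m/s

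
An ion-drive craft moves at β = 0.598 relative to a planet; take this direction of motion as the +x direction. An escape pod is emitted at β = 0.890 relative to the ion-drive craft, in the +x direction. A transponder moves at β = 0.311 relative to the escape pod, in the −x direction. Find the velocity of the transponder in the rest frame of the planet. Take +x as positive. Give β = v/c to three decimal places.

Apply u = (u' + v)/(1 + u'v/c²) successively, working outward toward the planet.
Start: velocity of the ion-drive craft relative to the planet = 0.5980c.
Compose with the escape pod (u' = 0.890 in the ion-drive craft frame): u_1 = (0.890 + 0.598) / (1 + 0.890·0.598) = 1.4880/1.5322 = 0.9711.
Compose with the transponder (u' = -0.311 in the escape pod frame): u_2 = (-0.311 + 0.971) / (1 + (-0.311)·0.971) = 0.6601/0.6980 = 0.9458.

β = +0.946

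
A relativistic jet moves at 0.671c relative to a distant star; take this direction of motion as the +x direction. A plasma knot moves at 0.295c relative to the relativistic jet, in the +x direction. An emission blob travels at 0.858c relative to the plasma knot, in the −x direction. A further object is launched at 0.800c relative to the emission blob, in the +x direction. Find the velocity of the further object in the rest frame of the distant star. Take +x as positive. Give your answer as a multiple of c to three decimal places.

Apply u = (u' + v)/(1 + u'v/c²) successively, working outward toward the distant star.
Start: velocity of the relativistic jet relative to the distant star = 0.6710c.
Compose with the plasma knot (u' = 0.295 in the relativistic jet frame): u_1 = (0.295 + 0.671) / (1 + 0.295·0.671) = 0.9660/1.1979 = 0.8064.
Compose with the emission blob (u' = -0.858 in the plasma knot frame): u_2 = (-0.858 + 0.806) / (1 + (-0.858)·0.806) = -0.0516/0.3081 = -0.1675.
Compose with the further object (u' = 0.800 in the emission blob frame): u_3 = (0.800 + (-0.168)) / (1 + 0.800·(-0.168)) = 0.6325/0.8660 = 0.7304.

+0.730c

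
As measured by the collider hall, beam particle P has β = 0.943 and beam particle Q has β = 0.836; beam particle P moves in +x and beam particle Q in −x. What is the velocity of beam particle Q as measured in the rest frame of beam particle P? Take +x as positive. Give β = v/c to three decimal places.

β = -0.995

β_A = 0.943, β_B = -0.836.
Transform to A's frame with the inverse velocity-addition law: u' = (u − v)/(1 − uv/c²), taking u = β_B and v = β_A.
u' = (-0.836 − 0.943) / (1 − (0.943)(-0.836)) = -1.7790/1.7883 = -0.9948.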